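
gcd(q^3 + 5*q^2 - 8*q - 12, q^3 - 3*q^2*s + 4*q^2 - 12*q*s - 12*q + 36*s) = q^2 + 4*q - 12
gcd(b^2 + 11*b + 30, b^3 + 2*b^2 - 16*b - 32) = 1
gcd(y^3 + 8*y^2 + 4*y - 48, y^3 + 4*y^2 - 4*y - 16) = y^2 + 2*y - 8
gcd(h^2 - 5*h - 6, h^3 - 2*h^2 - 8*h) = 1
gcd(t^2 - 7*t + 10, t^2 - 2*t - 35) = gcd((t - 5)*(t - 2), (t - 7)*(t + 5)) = 1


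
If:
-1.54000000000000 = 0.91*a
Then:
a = -1.69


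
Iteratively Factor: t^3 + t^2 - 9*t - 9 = (t + 3)*(t^2 - 2*t - 3) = (t - 3)*(t + 3)*(t + 1)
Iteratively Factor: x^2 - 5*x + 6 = (x - 2)*(x - 3)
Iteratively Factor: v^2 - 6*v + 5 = (v - 5)*(v - 1)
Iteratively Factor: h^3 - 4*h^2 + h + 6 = (h - 2)*(h^2 - 2*h - 3) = (h - 3)*(h - 2)*(h + 1)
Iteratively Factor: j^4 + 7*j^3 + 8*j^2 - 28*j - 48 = (j + 4)*(j^3 + 3*j^2 - 4*j - 12) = (j - 2)*(j + 4)*(j^2 + 5*j + 6) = (j - 2)*(j + 2)*(j + 4)*(j + 3)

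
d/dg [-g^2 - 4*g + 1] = -2*g - 4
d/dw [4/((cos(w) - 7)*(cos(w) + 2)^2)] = 12*(cos(w) - 4)*sin(w)/((cos(w) - 7)^2*(cos(w) + 2)^3)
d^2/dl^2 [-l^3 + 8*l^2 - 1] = 16 - 6*l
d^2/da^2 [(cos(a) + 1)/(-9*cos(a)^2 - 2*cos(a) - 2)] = 9*(34*(1 - cos(a)^2)^2 + 9*cos(a)^5 - 24*cos(a)^3 + 6*cos(a)^2 - 30)/(9*cos(a)^2 + 2*cos(a) + 2)^3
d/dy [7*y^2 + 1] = 14*y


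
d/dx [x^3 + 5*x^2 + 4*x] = 3*x^2 + 10*x + 4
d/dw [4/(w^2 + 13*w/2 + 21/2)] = 8*(-4*w - 13)/(2*w^2 + 13*w + 21)^2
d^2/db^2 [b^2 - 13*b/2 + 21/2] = 2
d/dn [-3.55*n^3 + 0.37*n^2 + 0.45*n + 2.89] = -10.65*n^2 + 0.74*n + 0.45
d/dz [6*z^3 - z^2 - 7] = 2*z*(9*z - 1)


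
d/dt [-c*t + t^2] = -c + 2*t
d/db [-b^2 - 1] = -2*b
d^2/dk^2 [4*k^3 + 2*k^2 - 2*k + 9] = 24*k + 4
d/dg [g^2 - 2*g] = 2*g - 2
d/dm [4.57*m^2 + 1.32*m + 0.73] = 9.14*m + 1.32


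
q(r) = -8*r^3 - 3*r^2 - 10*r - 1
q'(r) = -24*r^2 - 6*r - 10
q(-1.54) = 36.50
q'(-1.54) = -57.68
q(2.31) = -138.72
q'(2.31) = -151.93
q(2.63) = -193.58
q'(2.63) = -191.79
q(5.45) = -1439.64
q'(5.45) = -755.56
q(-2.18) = 89.42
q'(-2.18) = -110.98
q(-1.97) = 68.22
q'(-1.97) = -91.32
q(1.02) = -22.81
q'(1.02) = -41.09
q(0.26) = -3.94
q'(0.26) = -13.18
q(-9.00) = 5678.00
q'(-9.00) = -1900.00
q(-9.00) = 5678.00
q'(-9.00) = -1900.00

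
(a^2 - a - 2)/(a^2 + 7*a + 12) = (a^2 - a - 2)/(a^2 + 7*a + 12)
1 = 1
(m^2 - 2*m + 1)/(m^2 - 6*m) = (m^2 - 2*m + 1)/(m*(m - 6))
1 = 1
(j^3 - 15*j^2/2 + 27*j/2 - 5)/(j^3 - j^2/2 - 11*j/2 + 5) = (2*j^2 - 11*j + 5)/(2*j^2 + 3*j - 5)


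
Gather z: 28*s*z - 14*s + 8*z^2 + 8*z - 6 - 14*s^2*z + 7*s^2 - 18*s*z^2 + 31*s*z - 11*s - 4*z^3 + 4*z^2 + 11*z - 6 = 7*s^2 - 25*s - 4*z^3 + z^2*(12 - 18*s) + z*(-14*s^2 + 59*s + 19) - 12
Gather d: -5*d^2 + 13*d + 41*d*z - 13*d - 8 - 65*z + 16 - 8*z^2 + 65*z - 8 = -5*d^2 + 41*d*z - 8*z^2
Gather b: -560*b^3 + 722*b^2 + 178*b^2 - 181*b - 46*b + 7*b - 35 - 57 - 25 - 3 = -560*b^3 + 900*b^2 - 220*b - 120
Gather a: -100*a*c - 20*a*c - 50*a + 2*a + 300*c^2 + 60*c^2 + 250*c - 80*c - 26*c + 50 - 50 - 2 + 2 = a*(-120*c - 48) + 360*c^2 + 144*c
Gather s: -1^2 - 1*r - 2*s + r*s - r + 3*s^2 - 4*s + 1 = -2*r + 3*s^2 + s*(r - 6)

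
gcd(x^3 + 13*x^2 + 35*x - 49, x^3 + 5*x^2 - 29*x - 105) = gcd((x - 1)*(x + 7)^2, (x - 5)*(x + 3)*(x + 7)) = x + 7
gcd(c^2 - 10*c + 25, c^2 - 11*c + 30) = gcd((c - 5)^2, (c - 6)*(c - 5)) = c - 5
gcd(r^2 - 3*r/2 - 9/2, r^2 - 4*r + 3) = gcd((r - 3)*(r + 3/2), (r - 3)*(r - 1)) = r - 3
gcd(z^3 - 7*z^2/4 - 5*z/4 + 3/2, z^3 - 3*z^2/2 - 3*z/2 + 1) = z^2 - z - 2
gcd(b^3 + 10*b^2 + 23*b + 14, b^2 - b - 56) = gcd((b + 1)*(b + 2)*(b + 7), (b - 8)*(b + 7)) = b + 7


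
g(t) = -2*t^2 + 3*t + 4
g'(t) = 3 - 4*t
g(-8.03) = -149.05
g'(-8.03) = 35.12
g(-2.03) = -10.33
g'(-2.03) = 11.12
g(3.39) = -8.81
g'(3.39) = -10.56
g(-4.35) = -46.90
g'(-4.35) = 20.40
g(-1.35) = -3.70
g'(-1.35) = 8.40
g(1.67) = 3.43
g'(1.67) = -3.68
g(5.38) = -37.75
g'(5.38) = -18.52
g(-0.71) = 0.86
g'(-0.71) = 5.84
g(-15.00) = -491.00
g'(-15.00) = 63.00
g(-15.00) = -491.00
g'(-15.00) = 63.00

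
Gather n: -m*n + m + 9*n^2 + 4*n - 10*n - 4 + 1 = m + 9*n^2 + n*(-m - 6) - 3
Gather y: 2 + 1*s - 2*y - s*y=s + y*(-s - 2) + 2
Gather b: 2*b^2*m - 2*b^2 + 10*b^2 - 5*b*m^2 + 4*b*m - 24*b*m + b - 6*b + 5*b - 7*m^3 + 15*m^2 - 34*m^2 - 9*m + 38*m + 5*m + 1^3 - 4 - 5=b^2*(2*m + 8) + b*(-5*m^2 - 20*m) - 7*m^3 - 19*m^2 + 34*m - 8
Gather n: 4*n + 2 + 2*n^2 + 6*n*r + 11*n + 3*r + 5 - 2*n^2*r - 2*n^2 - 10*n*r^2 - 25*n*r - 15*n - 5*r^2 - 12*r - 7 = -2*n^2*r + n*(-10*r^2 - 19*r) - 5*r^2 - 9*r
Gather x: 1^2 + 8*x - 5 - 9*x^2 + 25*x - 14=-9*x^2 + 33*x - 18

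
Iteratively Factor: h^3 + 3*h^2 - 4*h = (h + 4)*(h^2 - h) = h*(h + 4)*(h - 1)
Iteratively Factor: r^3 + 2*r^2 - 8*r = (r + 4)*(r^2 - 2*r) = (r - 2)*(r + 4)*(r)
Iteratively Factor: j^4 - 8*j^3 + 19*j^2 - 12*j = (j - 1)*(j^3 - 7*j^2 + 12*j) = j*(j - 1)*(j^2 - 7*j + 12) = j*(j - 3)*(j - 1)*(j - 4)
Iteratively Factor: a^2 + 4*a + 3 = (a + 1)*(a + 3)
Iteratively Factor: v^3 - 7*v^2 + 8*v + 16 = (v + 1)*(v^2 - 8*v + 16) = (v - 4)*(v + 1)*(v - 4)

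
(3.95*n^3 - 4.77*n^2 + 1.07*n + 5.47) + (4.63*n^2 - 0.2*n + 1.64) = 3.95*n^3 - 0.14*n^2 + 0.87*n + 7.11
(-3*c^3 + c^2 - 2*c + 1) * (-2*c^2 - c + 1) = 6*c^5 + c^4 + c^2 - 3*c + 1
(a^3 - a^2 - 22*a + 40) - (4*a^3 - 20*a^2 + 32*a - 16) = -3*a^3 + 19*a^2 - 54*a + 56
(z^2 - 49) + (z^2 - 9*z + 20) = 2*z^2 - 9*z - 29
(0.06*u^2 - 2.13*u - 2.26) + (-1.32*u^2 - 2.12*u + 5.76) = -1.26*u^2 - 4.25*u + 3.5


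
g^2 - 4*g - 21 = (g - 7)*(g + 3)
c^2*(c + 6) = c^3 + 6*c^2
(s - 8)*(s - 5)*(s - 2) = s^3 - 15*s^2 + 66*s - 80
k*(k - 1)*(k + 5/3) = k^3 + 2*k^2/3 - 5*k/3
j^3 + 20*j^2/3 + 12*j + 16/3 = (j + 2/3)*(j + 2)*(j + 4)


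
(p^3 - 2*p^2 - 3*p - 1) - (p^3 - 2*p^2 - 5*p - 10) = 2*p + 9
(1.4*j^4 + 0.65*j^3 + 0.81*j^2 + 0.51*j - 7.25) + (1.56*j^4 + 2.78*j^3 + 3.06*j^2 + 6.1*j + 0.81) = 2.96*j^4 + 3.43*j^3 + 3.87*j^2 + 6.61*j - 6.44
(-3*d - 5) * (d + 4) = -3*d^2 - 17*d - 20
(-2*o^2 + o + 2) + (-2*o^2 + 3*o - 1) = -4*o^2 + 4*o + 1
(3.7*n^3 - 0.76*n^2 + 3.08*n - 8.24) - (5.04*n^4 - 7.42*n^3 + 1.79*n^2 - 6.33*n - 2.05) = -5.04*n^4 + 11.12*n^3 - 2.55*n^2 + 9.41*n - 6.19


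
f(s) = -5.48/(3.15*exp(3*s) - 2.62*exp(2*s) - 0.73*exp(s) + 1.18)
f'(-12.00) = 0.00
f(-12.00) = -4.64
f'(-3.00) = -0.20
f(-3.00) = -4.82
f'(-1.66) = -1.54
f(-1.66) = -5.66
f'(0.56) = 2.38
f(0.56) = -0.62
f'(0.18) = 11.22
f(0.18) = -2.80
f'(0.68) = 1.47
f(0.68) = -0.40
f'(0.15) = 12.55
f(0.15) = -3.16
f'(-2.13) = -0.70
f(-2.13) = -5.16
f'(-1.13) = -4.21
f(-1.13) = -7.05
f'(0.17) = 11.65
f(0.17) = -2.92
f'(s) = -5.48*(-9.45*exp(3*s) + 5.24*exp(2*s) + 0.73*exp(s))/(3.15*exp(3*s) - 2.62*exp(2*s) - 0.73*exp(s) + 1.18)^2 = (51.786*exp(2*s) - 28.7152*exp(s) - 4.0004)*exp(s)/(3.15*exp(3*s) - 2.62*exp(2*s) - 0.73*exp(s) + 1.18)^2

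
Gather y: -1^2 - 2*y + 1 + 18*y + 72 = 16*y + 72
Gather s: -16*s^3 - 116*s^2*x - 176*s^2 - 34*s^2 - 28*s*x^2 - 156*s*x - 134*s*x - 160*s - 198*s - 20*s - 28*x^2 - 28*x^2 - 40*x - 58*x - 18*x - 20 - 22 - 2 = -16*s^3 + s^2*(-116*x - 210) + s*(-28*x^2 - 290*x - 378) - 56*x^2 - 116*x - 44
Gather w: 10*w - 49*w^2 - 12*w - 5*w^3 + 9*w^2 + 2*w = -5*w^3 - 40*w^2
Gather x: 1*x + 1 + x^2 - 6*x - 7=x^2 - 5*x - 6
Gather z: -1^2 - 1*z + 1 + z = 0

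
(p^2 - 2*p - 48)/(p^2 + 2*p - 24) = (p - 8)/(p - 4)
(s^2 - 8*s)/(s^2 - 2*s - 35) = s*(8 - s)/(-s^2 + 2*s + 35)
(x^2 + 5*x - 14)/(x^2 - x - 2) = (x + 7)/(x + 1)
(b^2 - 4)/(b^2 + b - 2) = (b - 2)/(b - 1)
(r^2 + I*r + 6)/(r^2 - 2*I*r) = (r + 3*I)/r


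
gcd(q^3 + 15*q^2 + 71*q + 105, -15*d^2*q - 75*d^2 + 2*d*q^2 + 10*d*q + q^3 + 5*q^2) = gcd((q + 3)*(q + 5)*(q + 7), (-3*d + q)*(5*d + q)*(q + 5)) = q + 5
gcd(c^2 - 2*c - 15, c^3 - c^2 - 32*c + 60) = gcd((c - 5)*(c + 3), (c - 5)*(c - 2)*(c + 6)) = c - 5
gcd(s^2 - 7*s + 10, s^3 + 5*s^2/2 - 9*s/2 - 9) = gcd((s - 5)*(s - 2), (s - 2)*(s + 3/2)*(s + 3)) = s - 2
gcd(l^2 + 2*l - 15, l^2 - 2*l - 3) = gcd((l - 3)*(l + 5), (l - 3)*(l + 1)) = l - 3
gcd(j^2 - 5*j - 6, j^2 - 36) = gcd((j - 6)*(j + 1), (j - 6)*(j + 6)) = j - 6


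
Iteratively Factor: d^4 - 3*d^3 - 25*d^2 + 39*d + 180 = (d - 5)*(d^3 + 2*d^2 - 15*d - 36) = (d - 5)*(d + 3)*(d^2 - d - 12) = (d - 5)*(d + 3)^2*(d - 4)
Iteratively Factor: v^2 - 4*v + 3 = (v - 1)*(v - 3)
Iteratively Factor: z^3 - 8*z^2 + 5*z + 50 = (z - 5)*(z^2 - 3*z - 10) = (z - 5)^2*(z + 2)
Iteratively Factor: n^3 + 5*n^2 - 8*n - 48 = (n - 3)*(n^2 + 8*n + 16) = (n - 3)*(n + 4)*(n + 4)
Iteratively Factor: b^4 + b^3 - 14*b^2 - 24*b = (b + 2)*(b^3 - b^2 - 12*b) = (b - 4)*(b + 2)*(b^2 + 3*b) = (b - 4)*(b + 2)*(b + 3)*(b)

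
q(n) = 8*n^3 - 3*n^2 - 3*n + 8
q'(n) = 24*n^2 - 6*n - 3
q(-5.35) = -1286.86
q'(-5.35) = 716.04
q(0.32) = 6.99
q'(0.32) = -2.46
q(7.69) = 3445.57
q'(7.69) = 1370.13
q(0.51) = 6.75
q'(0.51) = 0.18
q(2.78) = 148.35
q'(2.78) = 165.80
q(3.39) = 275.02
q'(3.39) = 252.47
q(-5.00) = -1052.00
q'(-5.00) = 627.00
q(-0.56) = 7.33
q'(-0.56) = 7.89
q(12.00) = 13364.00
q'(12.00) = 3381.00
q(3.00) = 188.00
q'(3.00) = 195.00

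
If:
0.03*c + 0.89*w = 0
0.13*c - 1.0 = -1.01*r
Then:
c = -29.6666666666667*w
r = 3.81848184818482*w + 0.99009900990099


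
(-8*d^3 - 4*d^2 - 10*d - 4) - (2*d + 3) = -8*d^3 - 4*d^2 - 12*d - 7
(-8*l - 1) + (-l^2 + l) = -l^2 - 7*l - 1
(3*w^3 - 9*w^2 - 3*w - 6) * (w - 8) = 3*w^4 - 33*w^3 + 69*w^2 + 18*w + 48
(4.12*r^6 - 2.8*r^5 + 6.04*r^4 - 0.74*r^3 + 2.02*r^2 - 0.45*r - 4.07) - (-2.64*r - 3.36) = 4.12*r^6 - 2.8*r^5 + 6.04*r^4 - 0.74*r^3 + 2.02*r^2 + 2.19*r - 0.71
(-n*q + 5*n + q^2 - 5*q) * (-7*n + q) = 7*n^2*q - 35*n^2 - 8*n*q^2 + 40*n*q + q^3 - 5*q^2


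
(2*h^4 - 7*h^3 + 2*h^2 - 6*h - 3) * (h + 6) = 2*h^5 + 5*h^4 - 40*h^3 + 6*h^2 - 39*h - 18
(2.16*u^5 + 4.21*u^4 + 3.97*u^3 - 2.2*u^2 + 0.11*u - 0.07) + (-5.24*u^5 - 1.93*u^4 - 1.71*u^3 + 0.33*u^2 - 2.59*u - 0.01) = -3.08*u^5 + 2.28*u^4 + 2.26*u^3 - 1.87*u^2 - 2.48*u - 0.08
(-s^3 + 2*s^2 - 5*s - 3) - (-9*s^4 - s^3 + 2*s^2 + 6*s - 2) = 9*s^4 - 11*s - 1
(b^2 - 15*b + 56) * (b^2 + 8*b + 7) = b^4 - 7*b^3 - 57*b^2 + 343*b + 392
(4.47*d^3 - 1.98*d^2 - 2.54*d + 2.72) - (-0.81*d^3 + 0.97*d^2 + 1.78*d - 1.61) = 5.28*d^3 - 2.95*d^2 - 4.32*d + 4.33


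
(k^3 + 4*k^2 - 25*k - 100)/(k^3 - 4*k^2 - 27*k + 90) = (k^2 - k - 20)/(k^2 - 9*k + 18)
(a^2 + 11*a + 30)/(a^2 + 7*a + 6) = (a + 5)/(a + 1)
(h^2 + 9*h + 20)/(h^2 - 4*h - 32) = (h + 5)/(h - 8)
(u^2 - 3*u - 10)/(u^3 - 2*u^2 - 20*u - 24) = (u - 5)/(u^2 - 4*u - 12)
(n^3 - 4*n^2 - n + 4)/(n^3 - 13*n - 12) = (n - 1)/(n + 3)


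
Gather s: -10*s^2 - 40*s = -10*s^2 - 40*s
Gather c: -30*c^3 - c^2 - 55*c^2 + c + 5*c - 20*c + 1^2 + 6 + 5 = -30*c^3 - 56*c^2 - 14*c + 12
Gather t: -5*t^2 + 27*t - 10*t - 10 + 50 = -5*t^2 + 17*t + 40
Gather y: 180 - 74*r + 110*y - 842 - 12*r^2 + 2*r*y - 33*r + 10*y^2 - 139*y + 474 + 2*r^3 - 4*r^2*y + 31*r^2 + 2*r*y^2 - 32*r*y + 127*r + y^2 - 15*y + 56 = 2*r^3 + 19*r^2 + 20*r + y^2*(2*r + 11) + y*(-4*r^2 - 30*r - 44) - 132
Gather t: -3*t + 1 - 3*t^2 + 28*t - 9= -3*t^2 + 25*t - 8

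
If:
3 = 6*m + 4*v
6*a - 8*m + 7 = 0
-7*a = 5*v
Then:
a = 45/22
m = 53/22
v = -63/22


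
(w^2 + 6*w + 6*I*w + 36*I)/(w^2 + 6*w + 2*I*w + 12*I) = (w + 6*I)/(w + 2*I)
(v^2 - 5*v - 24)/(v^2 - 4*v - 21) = (v - 8)/(v - 7)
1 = 1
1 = 1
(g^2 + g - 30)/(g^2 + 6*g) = (g - 5)/g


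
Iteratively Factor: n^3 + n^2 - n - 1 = (n + 1)*(n^2 - 1) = (n - 1)*(n + 1)*(n + 1)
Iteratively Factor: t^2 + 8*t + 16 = (t + 4)*(t + 4)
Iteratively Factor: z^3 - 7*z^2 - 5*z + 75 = (z - 5)*(z^2 - 2*z - 15) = (z - 5)*(z + 3)*(z - 5)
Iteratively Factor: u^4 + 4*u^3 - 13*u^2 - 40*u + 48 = (u - 3)*(u^3 + 7*u^2 + 8*u - 16) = (u - 3)*(u + 4)*(u^2 + 3*u - 4) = (u - 3)*(u + 4)^2*(u - 1)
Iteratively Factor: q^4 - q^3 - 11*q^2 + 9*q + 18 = (q + 3)*(q^3 - 4*q^2 + q + 6) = (q - 2)*(q + 3)*(q^2 - 2*q - 3) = (q - 3)*(q - 2)*(q + 3)*(q + 1)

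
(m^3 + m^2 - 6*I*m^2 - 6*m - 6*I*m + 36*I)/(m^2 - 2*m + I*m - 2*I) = (m^2 + m*(3 - 6*I) - 18*I)/(m + I)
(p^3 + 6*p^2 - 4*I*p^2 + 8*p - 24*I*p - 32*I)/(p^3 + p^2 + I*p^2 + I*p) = (p^3 + p^2*(6 - 4*I) + 8*p*(1 - 3*I) - 32*I)/(p*(p^2 + p*(1 + I) + I))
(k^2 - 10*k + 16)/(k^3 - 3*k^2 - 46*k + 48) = (k - 2)/(k^2 + 5*k - 6)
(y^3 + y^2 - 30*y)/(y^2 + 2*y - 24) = y*(y - 5)/(y - 4)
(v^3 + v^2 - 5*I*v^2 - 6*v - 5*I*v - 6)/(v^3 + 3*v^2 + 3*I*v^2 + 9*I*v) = (v^3 + v^2*(1 - 5*I) - v*(6 + 5*I) - 6)/(v*(v^2 + 3*v*(1 + I) + 9*I))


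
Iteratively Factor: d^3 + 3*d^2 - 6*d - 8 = (d + 1)*(d^2 + 2*d - 8) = (d + 1)*(d + 4)*(d - 2)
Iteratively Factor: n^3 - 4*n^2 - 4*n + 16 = (n + 2)*(n^2 - 6*n + 8) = (n - 2)*(n + 2)*(n - 4)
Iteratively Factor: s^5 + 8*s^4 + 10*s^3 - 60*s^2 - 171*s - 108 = (s + 3)*(s^4 + 5*s^3 - 5*s^2 - 45*s - 36) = (s - 3)*(s + 3)*(s^3 + 8*s^2 + 19*s + 12) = (s - 3)*(s + 3)^2*(s^2 + 5*s + 4) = (s - 3)*(s + 3)^2*(s + 4)*(s + 1)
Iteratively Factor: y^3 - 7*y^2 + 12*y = (y)*(y^2 - 7*y + 12) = y*(y - 4)*(y - 3)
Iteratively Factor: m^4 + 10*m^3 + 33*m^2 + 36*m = (m + 4)*(m^3 + 6*m^2 + 9*m) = (m + 3)*(m + 4)*(m^2 + 3*m) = m*(m + 3)*(m + 4)*(m + 3)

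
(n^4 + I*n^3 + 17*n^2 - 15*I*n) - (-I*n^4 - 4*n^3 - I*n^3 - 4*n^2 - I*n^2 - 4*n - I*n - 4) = n^4 + I*n^4 + 4*n^3 + 2*I*n^3 + 21*n^2 + I*n^2 + 4*n - 14*I*n + 4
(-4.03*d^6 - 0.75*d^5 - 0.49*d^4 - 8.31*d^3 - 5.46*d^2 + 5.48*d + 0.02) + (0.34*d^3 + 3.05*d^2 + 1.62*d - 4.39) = -4.03*d^6 - 0.75*d^5 - 0.49*d^4 - 7.97*d^3 - 2.41*d^2 + 7.1*d - 4.37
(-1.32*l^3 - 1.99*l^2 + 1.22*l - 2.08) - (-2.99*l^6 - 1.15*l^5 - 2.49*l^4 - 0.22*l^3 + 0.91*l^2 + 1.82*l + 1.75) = 2.99*l^6 + 1.15*l^5 + 2.49*l^4 - 1.1*l^3 - 2.9*l^2 - 0.6*l - 3.83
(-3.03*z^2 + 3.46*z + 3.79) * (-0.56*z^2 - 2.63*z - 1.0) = 1.6968*z^4 + 6.0313*z^3 - 8.1922*z^2 - 13.4277*z - 3.79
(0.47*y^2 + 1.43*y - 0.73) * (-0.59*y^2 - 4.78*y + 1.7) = -0.2773*y^4 - 3.0903*y^3 - 5.6057*y^2 + 5.9204*y - 1.241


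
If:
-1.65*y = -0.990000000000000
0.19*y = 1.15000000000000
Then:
No Solution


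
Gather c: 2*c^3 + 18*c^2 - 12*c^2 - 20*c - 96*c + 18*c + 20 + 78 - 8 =2*c^3 + 6*c^2 - 98*c + 90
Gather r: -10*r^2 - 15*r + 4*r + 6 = -10*r^2 - 11*r + 6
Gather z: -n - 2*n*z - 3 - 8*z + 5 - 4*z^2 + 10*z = -n - 4*z^2 + z*(2 - 2*n) + 2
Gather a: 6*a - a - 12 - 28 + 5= 5*a - 35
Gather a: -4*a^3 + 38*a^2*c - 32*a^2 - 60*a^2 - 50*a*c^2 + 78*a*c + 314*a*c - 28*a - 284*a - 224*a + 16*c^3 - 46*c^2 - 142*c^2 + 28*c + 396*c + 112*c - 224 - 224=-4*a^3 + a^2*(38*c - 92) + a*(-50*c^2 + 392*c - 536) + 16*c^3 - 188*c^2 + 536*c - 448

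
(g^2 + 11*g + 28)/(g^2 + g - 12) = (g + 7)/(g - 3)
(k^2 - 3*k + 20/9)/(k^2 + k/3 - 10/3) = (k - 4/3)/(k + 2)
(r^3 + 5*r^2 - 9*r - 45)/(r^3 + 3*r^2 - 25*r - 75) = (r - 3)/(r - 5)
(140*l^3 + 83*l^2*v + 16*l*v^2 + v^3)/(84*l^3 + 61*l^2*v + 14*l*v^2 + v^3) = (5*l + v)/(3*l + v)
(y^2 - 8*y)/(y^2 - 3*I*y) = (y - 8)/(y - 3*I)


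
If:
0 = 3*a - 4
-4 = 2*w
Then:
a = 4/3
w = -2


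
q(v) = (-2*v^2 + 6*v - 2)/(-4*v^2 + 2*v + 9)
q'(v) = (6 - 4*v)/(-4*v^2 + 2*v + 9) + (8*v - 2)*(-2*v^2 + 6*v - 2)/(-4*v^2 + 2*v + 9)^2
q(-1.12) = -6.44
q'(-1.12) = 46.55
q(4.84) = 0.26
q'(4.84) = 0.05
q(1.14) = 0.37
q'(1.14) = 0.67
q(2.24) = -0.21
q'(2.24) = 0.96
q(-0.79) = -1.62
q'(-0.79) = 4.60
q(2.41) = -0.09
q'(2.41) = 0.55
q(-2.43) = 1.46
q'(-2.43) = 0.80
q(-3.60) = 0.99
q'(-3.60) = 0.20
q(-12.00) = 0.61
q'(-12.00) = 0.01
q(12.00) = 0.40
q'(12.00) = 0.01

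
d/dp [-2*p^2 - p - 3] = -4*p - 1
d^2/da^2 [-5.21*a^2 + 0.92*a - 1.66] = -10.4200000000000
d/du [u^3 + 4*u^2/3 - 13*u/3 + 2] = 3*u^2 + 8*u/3 - 13/3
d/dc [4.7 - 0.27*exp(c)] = -0.27*exp(c)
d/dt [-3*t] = -3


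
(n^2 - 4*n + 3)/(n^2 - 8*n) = (n^2 - 4*n + 3)/(n*(n - 8))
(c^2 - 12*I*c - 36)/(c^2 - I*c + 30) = (c - 6*I)/(c + 5*I)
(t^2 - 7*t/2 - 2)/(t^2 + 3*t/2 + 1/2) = (t - 4)/(t + 1)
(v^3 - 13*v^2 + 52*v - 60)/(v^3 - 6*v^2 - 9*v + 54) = (v^2 - 7*v + 10)/(v^2 - 9)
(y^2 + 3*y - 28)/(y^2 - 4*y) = (y + 7)/y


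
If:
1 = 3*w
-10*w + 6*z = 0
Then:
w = 1/3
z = 5/9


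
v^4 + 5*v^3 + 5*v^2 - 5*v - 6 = (v - 1)*(v + 1)*(v + 2)*(v + 3)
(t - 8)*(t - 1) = t^2 - 9*t + 8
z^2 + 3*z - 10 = (z - 2)*(z + 5)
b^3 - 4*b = b*(b - 2)*(b + 2)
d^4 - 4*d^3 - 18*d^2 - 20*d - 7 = (d - 7)*(d + 1)^3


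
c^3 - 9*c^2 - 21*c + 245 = (c - 7)^2*(c + 5)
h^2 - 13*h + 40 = (h - 8)*(h - 5)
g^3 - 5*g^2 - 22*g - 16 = (g - 8)*(g + 1)*(g + 2)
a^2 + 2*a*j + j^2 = (a + j)^2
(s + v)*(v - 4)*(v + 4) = s*v^2 - 16*s + v^3 - 16*v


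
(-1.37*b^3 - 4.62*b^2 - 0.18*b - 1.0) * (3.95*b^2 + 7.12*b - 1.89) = -5.4115*b^5 - 28.0034*b^4 - 31.0161*b^3 + 3.5002*b^2 - 6.7798*b + 1.89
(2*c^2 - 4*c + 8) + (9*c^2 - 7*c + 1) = 11*c^2 - 11*c + 9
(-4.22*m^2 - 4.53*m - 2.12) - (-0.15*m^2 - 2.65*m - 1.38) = -4.07*m^2 - 1.88*m - 0.74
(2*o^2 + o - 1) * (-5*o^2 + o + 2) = -10*o^4 - 3*o^3 + 10*o^2 + o - 2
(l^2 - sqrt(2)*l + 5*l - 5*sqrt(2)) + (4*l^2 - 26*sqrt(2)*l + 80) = 5*l^2 - 27*sqrt(2)*l + 5*l - 5*sqrt(2) + 80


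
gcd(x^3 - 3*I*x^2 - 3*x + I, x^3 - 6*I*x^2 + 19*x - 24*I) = x - I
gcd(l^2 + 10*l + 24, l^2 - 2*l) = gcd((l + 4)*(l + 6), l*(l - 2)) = 1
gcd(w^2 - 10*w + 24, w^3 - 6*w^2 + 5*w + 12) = w - 4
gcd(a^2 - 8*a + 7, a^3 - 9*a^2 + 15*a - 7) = a^2 - 8*a + 7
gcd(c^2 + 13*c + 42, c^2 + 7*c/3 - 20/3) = 1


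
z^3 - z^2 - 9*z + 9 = (z - 3)*(z - 1)*(z + 3)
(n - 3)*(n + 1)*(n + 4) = n^3 + 2*n^2 - 11*n - 12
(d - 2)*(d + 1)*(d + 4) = d^3 + 3*d^2 - 6*d - 8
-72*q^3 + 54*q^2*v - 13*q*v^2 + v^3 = (-6*q + v)*(-4*q + v)*(-3*q + v)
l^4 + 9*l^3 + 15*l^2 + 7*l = l*(l + 1)^2*(l + 7)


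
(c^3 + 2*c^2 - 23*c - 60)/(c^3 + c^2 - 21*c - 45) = (c + 4)/(c + 3)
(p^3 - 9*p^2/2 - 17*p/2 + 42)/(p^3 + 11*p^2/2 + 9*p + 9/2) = (2*p^2 - 15*p + 28)/(2*p^2 + 5*p + 3)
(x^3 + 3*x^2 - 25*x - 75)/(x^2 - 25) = x + 3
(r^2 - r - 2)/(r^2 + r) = (r - 2)/r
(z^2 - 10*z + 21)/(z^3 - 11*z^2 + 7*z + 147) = (z - 3)/(z^2 - 4*z - 21)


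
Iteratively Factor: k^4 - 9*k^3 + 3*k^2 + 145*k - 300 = (k - 3)*(k^3 - 6*k^2 - 15*k + 100) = (k - 5)*(k - 3)*(k^2 - k - 20) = (k - 5)^2*(k - 3)*(k + 4)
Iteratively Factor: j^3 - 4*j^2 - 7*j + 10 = (j - 1)*(j^2 - 3*j - 10) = (j - 5)*(j - 1)*(j + 2)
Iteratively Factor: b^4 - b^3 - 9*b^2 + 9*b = (b - 3)*(b^3 + 2*b^2 - 3*b) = (b - 3)*(b - 1)*(b^2 + 3*b) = b*(b - 3)*(b - 1)*(b + 3)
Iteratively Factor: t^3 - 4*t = (t + 2)*(t^2 - 2*t) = t*(t + 2)*(t - 2)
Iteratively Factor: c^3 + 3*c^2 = (c)*(c^2 + 3*c) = c^2*(c + 3)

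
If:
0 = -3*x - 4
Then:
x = -4/3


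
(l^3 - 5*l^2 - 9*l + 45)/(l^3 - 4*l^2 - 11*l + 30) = (l - 3)/(l - 2)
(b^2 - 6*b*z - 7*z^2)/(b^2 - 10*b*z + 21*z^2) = (-b - z)/(-b + 3*z)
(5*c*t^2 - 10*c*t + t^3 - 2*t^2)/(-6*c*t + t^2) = (-5*c*t + 10*c - t^2 + 2*t)/(6*c - t)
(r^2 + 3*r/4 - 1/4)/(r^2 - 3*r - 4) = (r - 1/4)/(r - 4)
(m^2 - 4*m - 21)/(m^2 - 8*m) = (m^2 - 4*m - 21)/(m*(m - 8))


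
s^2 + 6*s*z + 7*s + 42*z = (s + 7)*(s + 6*z)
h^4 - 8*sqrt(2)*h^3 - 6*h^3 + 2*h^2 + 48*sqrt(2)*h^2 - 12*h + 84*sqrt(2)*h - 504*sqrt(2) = (h - 6)*(h - 7*sqrt(2))*(h - 3*sqrt(2))*(h + 2*sqrt(2))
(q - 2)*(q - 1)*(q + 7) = q^3 + 4*q^2 - 19*q + 14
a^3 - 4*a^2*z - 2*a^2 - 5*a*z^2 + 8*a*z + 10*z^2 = (a - 2)*(a - 5*z)*(a + z)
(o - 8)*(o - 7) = o^2 - 15*o + 56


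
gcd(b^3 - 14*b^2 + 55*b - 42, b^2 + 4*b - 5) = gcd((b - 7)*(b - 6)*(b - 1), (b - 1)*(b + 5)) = b - 1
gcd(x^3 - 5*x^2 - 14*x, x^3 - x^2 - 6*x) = x^2 + 2*x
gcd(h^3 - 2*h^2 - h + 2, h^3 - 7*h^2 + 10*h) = h - 2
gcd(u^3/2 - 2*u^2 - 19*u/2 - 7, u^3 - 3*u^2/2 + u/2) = 1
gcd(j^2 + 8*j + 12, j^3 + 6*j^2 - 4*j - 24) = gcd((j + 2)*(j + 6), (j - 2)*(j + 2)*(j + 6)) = j^2 + 8*j + 12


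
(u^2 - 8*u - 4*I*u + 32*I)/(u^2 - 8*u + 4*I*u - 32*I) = (u - 4*I)/(u + 4*I)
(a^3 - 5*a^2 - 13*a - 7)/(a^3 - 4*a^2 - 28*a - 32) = (-a^3 + 5*a^2 + 13*a + 7)/(-a^3 + 4*a^2 + 28*a + 32)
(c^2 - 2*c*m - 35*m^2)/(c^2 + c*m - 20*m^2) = (c - 7*m)/(c - 4*m)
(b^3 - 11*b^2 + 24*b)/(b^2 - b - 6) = b*(b - 8)/(b + 2)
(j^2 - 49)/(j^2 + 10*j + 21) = (j - 7)/(j + 3)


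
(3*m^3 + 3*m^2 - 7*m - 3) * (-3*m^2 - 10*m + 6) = -9*m^5 - 39*m^4 + 9*m^3 + 97*m^2 - 12*m - 18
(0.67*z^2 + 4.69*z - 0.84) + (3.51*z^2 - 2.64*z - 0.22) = 4.18*z^2 + 2.05*z - 1.06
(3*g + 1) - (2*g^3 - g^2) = -2*g^3 + g^2 + 3*g + 1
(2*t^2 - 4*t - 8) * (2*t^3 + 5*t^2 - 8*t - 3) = 4*t^5 + 2*t^4 - 52*t^3 - 14*t^2 + 76*t + 24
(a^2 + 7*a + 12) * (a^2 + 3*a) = a^4 + 10*a^3 + 33*a^2 + 36*a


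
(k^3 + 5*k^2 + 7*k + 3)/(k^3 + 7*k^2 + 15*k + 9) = (k + 1)/(k + 3)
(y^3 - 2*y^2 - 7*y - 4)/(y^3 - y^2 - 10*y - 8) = (y + 1)/(y + 2)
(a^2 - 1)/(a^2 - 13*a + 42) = (a^2 - 1)/(a^2 - 13*a + 42)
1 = 1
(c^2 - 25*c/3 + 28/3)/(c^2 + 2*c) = (3*c^2 - 25*c + 28)/(3*c*(c + 2))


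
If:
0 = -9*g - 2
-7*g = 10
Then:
No Solution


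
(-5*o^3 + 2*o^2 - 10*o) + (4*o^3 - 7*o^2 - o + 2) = -o^3 - 5*o^2 - 11*o + 2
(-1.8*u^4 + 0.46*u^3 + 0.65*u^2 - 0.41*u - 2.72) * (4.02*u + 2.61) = -7.236*u^5 - 2.8488*u^4 + 3.8136*u^3 + 0.0483000000000002*u^2 - 12.0045*u - 7.0992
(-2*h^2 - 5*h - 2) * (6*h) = -12*h^3 - 30*h^2 - 12*h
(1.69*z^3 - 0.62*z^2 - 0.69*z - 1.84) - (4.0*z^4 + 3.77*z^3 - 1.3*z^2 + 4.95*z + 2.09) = -4.0*z^4 - 2.08*z^3 + 0.68*z^2 - 5.64*z - 3.93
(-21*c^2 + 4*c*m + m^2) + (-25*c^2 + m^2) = -46*c^2 + 4*c*m + 2*m^2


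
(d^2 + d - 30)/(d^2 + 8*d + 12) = (d - 5)/(d + 2)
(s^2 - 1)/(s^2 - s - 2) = (s - 1)/(s - 2)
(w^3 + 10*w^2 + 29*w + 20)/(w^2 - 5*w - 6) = (w^2 + 9*w + 20)/(w - 6)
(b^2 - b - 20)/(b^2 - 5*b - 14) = (-b^2 + b + 20)/(-b^2 + 5*b + 14)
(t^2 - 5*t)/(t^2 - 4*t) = (t - 5)/(t - 4)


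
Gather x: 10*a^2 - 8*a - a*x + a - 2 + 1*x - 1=10*a^2 - 7*a + x*(1 - a) - 3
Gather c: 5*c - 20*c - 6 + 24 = 18 - 15*c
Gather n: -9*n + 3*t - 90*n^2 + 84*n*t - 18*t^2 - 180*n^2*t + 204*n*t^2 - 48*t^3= n^2*(-180*t - 90) + n*(204*t^2 + 84*t - 9) - 48*t^3 - 18*t^2 + 3*t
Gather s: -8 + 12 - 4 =0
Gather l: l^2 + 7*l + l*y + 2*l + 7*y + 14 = l^2 + l*(y + 9) + 7*y + 14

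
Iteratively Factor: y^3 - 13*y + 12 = (y + 4)*(y^2 - 4*y + 3) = (y - 1)*(y + 4)*(y - 3)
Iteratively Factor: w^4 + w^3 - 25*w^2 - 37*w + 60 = (w + 3)*(w^3 - 2*w^2 - 19*w + 20) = (w - 5)*(w + 3)*(w^2 + 3*w - 4) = (w - 5)*(w - 1)*(w + 3)*(w + 4)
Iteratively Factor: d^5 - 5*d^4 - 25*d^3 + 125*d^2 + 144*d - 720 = (d - 5)*(d^4 - 25*d^2 + 144) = (d - 5)*(d - 4)*(d^3 + 4*d^2 - 9*d - 36) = (d - 5)*(d - 4)*(d - 3)*(d^2 + 7*d + 12) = (d - 5)*(d - 4)*(d - 3)*(d + 4)*(d + 3)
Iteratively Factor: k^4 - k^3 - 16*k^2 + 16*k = (k)*(k^3 - k^2 - 16*k + 16) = k*(k - 1)*(k^2 - 16) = k*(k - 1)*(k + 4)*(k - 4)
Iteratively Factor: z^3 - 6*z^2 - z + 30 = (z - 3)*(z^2 - 3*z - 10) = (z - 3)*(z + 2)*(z - 5)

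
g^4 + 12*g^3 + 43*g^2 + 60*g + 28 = (g + 1)*(g + 2)^2*(g + 7)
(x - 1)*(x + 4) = x^2 + 3*x - 4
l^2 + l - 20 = (l - 4)*(l + 5)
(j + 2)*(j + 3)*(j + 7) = j^3 + 12*j^2 + 41*j + 42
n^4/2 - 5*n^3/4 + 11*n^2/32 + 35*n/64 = n*(n/2 + 1/4)*(n - 7/4)*(n - 5/4)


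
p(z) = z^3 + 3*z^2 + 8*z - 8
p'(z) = 3*z^2 + 6*z + 8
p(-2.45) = -24.30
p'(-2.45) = 11.31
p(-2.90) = -30.36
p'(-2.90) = 15.83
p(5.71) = 321.66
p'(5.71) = 140.07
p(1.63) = 17.34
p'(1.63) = 25.75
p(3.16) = 78.79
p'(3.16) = 56.92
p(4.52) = 181.80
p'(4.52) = 96.41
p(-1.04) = -14.20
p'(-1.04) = 5.00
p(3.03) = 71.60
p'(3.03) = 53.72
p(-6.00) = -164.00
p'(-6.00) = 80.00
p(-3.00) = -32.00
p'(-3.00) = 17.00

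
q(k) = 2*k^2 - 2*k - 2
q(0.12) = -2.21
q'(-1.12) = -6.48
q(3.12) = 11.23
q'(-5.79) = -25.16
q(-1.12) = 2.75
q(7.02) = 82.52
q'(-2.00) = -10.00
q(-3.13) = 23.85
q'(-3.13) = -14.52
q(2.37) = 4.49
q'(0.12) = -1.52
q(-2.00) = 10.00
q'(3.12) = 10.48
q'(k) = 4*k - 2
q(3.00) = 10.00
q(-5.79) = 76.63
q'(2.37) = 7.48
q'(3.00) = 10.00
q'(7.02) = 26.08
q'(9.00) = 34.00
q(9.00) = 142.00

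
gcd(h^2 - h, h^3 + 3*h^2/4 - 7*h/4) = h^2 - h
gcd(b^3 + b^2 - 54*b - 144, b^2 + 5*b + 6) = b + 3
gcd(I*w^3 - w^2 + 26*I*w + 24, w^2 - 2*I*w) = 1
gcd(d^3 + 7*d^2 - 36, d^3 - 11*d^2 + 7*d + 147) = d + 3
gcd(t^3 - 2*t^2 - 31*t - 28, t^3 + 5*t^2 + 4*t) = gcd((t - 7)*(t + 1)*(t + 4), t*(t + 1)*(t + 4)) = t^2 + 5*t + 4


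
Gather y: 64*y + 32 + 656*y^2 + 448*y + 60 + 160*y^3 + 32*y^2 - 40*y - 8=160*y^3 + 688*y^2 + 472*y + 84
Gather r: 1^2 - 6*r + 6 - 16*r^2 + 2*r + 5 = -16*r^2 - 4*r + 12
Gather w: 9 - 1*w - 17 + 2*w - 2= w - 10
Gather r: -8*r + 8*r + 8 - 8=0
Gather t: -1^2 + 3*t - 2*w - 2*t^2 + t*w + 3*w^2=-2*t^2 + t*(w + 3) + 3*w^2 - 2*w - 1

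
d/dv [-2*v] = -2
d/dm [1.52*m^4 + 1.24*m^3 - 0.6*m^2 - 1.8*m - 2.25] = 6.08*m^3 + 3.72*m^2 - 1.2*m - 1.8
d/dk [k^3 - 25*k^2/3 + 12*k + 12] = 3*k^2 - 50*k/3 + 12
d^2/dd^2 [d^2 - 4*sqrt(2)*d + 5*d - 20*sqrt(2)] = 2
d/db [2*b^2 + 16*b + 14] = 4*b + 16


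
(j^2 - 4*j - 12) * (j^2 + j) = j^4 - 3*j^3 - 16*j^2 - 12*j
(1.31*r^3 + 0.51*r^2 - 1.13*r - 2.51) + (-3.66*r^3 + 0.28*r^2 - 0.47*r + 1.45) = -2.35*r^3 + 0.79*r^2 - 1.6*r - 1.06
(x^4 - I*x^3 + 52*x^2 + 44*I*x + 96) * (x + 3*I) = x^5 + 2*I*x^4 + 55*x^3 + 200*I*x^2 - 36*x + 288*I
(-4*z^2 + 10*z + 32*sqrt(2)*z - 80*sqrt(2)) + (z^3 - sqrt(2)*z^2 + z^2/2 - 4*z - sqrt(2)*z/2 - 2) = z^3 - 7*z^2/2 - sqrt(2)*z^2 + 6*z + 63*sqrt(2)*z/2 - 80*sqrt(2) - 2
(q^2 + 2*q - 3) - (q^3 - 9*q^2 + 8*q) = -q^3 + 10*q^2 - 6*q - 3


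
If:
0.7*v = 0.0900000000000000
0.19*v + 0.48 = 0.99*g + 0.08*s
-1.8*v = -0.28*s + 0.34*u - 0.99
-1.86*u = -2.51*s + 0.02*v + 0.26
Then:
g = 0.15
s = 4.51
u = 5.95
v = 0.13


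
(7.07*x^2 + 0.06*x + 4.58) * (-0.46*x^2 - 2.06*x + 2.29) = -3.2522*x^4 - 14.5918*x^3 + 13.9599*x^2 - 9.2974*x + 10.4882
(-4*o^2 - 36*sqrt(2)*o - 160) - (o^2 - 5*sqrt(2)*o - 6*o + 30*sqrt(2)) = -5*o^2 - 31*sqrt(2)*o + 6*o - 160 - 30*sqrt(2)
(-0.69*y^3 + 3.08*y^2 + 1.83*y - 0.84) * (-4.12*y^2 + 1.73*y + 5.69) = 2.8428*y^5 - 13.8833*y^4 - 6.1373*y^3 + 24.1519*y^2 + 8.9595*y - 4.7796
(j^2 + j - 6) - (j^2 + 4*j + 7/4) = -3*j - 31/4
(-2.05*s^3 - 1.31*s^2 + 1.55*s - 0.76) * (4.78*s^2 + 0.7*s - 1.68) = -9.799*s^5 - 7.6968*s^4 + 9.936*s^3 - 0.347*s^2 - 3.136*s + 1.2768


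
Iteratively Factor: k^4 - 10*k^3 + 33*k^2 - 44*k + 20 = (k - 2)*(k^3 - 8*k^2 + 17*k - 10) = (k - 5)*(k - 2)*(k^2 - 3*k + 2) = (k - 5)*(k - 2)^2*(k - 1)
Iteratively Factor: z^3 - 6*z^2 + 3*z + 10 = (z + 1)*(z^2 - 7*z + 10) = (z - 5)*(z + 1)*(z - 2)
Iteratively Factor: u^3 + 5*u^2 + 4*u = (u + 1)*(u^2 + 4*u) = u*(u + 1)*(u + 4)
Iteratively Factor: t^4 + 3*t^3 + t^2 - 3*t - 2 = (t + 2)*(t^3 + t^2 - t - 1) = (t + 1)*(t + 2)*(t^2 - 1) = (t + 1)^2*(t + 2)*(t - 1)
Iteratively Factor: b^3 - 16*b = (b - 4)*(b^2 + 4*b) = (b - 4)*(b + 4)*(b)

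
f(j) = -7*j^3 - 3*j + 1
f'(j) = -21*j^2 - 3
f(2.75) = -152.83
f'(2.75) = -161.81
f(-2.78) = 159.73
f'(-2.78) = -165.30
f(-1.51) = 29.63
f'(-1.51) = -50.88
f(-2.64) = 137.72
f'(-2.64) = -149.36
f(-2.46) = 112.59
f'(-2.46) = -130.08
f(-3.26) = 253.30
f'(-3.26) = -226.18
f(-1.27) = 19.15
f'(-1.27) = -36.87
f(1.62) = -33.62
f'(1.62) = -58.11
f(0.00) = 1.00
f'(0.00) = -3.00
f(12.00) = -12131.00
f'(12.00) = -3027.00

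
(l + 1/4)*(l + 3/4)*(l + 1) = l^3 + 2*l^2 + 19*l/16 + 3/16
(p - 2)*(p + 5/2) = p^2 + p/2 - 5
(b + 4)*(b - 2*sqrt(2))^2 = b^3 - 4*sqrt(2)*b^2 + 4*b^2 - 16*sqrt(2)*b + 8*b + 32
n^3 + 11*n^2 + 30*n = n*(n + 5)*(n + 6)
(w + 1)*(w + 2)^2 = w^3 + 5*w^2 + 8*w + 4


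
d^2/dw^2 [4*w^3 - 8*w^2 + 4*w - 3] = 24*w - 16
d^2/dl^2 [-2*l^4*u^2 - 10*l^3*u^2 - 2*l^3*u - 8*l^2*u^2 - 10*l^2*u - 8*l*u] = 4*u*(-6*l^2*u - 15*l*u - 3*l - 4*u - 5)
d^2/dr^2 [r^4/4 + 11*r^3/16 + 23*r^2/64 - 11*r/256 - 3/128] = 3*r^2 + 33*r/8 + 23/32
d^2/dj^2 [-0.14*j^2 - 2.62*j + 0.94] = -0.280000000000000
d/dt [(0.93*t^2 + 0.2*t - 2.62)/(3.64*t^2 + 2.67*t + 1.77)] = (1.7551*t^2 + 22.3658*t + 7.3494)/(13.2496*t^4 + 19.4376*t^3 + 20.0145*t^2 + 9.4518*t + 3.1329)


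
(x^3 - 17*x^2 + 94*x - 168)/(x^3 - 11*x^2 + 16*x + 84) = (x - 4)/(x + 2)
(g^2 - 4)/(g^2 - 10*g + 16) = (g + 2)/(g - 8)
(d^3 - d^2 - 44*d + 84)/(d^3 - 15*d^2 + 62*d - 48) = (d^2 + 5*d - 14)/(d^2 - 9*d + 8)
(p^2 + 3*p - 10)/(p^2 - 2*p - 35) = (p - 2)/(p - 7)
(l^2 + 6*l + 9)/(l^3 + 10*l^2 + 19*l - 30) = (l^2 + 6*l + 9)/(l^3 + 10*l^2 + 19*l - 30)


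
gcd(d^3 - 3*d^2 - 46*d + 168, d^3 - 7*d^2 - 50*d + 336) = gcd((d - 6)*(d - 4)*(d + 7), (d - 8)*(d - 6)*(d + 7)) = d^2 + d - 42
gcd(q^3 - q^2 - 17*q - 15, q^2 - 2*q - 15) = q^2 - 2*q - 15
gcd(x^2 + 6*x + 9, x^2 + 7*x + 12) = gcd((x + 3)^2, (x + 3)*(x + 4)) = x + 3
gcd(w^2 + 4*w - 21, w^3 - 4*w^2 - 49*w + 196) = w + 7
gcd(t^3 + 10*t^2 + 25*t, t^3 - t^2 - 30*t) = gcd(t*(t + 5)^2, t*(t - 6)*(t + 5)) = t^2 + 5*t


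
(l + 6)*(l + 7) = l^2 + 13*l + 42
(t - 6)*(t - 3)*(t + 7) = t^3 - 2*t^2 - 45*t + 126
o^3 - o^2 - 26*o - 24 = (o - 6)*(o + 1)*(o + 4)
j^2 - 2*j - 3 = (j - 3)*(j + 1)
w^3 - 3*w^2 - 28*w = w*(w - 7)*(w + 4)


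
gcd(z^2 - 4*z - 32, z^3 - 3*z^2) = 1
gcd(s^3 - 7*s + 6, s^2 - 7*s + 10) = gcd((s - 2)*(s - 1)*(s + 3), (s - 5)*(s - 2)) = s - 2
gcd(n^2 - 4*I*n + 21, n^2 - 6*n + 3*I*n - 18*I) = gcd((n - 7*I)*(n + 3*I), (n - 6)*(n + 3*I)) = n + 3*I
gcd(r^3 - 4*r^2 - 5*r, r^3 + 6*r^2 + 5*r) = r^2 + r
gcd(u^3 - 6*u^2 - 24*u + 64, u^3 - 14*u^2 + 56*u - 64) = u^2 - 10*u + 16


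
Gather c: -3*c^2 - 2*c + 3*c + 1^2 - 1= -3*c^2 + c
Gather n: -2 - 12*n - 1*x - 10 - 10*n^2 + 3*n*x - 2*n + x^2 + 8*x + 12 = -10*n^2 + n*(3*x - 14) + x^2 + 7*x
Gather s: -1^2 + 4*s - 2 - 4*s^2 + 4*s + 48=-4*s^2 + 8*s + 45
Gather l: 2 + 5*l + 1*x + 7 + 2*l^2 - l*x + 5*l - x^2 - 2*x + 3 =2*l^2 + l*(10 - x) - x^2 - x + 12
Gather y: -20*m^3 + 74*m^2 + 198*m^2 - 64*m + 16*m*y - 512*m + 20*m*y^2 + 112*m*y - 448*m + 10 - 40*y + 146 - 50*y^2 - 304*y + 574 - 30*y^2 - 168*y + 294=-20*m^3 + 272*m^2 - 1024*m + y^2*(20*m - 80) + y*(128*m - 512) + 1024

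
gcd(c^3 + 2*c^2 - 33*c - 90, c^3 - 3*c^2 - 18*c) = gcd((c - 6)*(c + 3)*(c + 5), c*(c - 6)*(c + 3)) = c^2 - 3*c - 18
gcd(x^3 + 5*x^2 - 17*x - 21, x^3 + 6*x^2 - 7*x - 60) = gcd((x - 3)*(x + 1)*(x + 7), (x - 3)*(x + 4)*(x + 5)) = x - 3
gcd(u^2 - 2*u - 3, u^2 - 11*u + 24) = u - 3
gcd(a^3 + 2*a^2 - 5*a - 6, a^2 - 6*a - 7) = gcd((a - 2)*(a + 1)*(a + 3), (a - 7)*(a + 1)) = a + 1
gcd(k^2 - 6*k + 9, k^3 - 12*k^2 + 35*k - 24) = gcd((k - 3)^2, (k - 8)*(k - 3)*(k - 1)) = k - 3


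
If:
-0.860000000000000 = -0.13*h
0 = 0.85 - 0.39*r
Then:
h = 6.62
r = 2.18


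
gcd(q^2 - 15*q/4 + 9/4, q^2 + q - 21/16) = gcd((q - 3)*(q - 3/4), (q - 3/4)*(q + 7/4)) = q - 3/4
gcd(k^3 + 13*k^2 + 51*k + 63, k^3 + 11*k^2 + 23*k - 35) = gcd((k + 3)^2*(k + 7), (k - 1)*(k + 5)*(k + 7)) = k + 7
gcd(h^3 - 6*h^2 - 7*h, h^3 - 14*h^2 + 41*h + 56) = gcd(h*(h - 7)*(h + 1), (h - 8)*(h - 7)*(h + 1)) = h^2 - 6*h - 7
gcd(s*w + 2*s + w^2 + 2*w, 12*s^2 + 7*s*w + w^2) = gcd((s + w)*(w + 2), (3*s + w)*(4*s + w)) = 1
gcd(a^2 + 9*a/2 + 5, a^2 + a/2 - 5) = a + 5/2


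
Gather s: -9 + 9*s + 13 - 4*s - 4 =5*s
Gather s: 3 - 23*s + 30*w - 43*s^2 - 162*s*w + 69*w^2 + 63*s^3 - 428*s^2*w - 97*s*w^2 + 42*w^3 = 63*s^3 + s^2*(-428*w - 43) + s*(-97*w^2 - 162*w - 23) + 42*w^3 + 69*w^2 + 30*w + 3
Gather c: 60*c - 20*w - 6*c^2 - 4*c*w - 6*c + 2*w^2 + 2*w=-6*c^2 + c*(54 - 4*w) + 2*w^2 - 18*w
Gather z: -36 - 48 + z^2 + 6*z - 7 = z^2 + 6*z - 91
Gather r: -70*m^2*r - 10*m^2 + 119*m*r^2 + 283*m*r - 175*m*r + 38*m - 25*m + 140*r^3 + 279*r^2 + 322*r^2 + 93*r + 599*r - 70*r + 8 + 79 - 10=-10*m^2 + 13*m + 140*r^3 + r^2*(119*m + 601) + r*(-70*m^2 + 108*m + 622) + 77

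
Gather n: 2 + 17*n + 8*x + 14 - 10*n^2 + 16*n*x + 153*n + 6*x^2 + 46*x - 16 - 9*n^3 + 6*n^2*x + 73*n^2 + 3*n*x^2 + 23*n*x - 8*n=-9*n^3 + n^2*(6*x + 63) + n*(3*x^2 + 39*x + 162) + 6*x^2 + 54*x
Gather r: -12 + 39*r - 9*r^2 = -9*r^2 + 39*r - 12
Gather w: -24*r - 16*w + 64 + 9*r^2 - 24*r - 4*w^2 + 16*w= 9*r^2 - 48*r - 4*w^2 + 64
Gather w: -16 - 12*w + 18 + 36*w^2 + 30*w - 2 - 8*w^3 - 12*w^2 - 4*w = -8*w^3 + 24*w^2 + 14*w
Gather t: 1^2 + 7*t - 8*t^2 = -8*t^2 + 7*t + 1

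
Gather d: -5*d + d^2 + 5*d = d^2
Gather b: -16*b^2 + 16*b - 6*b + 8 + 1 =-16*b^2 + 10*b + 9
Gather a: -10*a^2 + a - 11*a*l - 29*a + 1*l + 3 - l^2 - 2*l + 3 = -10*a^2 + a*(-11*l - 28) - l^2 - l + 6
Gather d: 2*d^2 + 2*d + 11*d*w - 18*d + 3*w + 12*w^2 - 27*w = 2*d^2 + d*(11*w - 16) + 12*w^2 - 24*w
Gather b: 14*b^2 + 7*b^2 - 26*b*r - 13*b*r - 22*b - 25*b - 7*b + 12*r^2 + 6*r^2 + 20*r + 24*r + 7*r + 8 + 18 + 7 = 21*b^2 + b*(-39*r - 54) + 18*r^2 + 51*r + 33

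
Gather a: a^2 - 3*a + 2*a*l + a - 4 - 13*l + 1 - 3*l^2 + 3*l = a^2 + a*(2*l - 2) - 3*l^2 - 10*l - 3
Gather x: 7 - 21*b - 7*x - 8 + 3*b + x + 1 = -18*b - 6*x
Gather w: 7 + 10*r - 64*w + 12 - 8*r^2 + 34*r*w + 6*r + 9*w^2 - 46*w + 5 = -8*r^2 + 16*r + 9*w^2 + w*(34*r - 110) + 24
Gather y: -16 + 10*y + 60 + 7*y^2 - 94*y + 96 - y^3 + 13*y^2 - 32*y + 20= -y^3 + 20*y^2 - 116*y + 160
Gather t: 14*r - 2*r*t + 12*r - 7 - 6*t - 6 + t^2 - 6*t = 26*r + t^2 + t*(-2*r - 12) - 13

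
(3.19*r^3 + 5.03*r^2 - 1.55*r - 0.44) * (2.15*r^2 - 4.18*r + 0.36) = 6.8585*r^5 - 2.5197*r^4 - 23.2095*r^3 + 7.3438*r^2 + 1.2812*r - 0.1584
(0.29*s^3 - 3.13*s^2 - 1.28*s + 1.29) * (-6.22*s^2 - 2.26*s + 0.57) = -1.8038*s^5 + 18.8132*s^4 + 15.2007*s^3 - 6.9151*s^2 - 3.645*s + 0.7353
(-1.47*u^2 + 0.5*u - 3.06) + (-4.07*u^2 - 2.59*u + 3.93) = -5.54*u^2 - 2.09*u + 0.87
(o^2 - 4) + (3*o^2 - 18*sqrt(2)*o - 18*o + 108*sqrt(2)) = 4*o^2 - 18*sqrt(2)*o - 18*o - 4 + 108*sqrt(2)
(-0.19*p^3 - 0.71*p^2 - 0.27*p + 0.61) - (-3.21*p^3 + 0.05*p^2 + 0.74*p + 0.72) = 3.02*p^3 - 0.76*p^2 - 1.01*p - 0.11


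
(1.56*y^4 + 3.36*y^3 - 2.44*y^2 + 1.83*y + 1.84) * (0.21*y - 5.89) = 0.3276*y^5 - 8.4828*y^4 - 20.3028*y^3 + 14.7559*y^2 - 10.3923*y - 10.8376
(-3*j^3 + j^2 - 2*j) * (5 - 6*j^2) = 18*j^5 - 6*j^4 - 3*j^3 + 5*j^2 - 10*j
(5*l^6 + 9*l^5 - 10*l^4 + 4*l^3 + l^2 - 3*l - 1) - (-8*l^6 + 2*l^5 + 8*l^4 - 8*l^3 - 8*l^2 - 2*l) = 13*l^6 + 7*l^5 - 18*l^4 + 12*l^3 + 9*l^2 - l - 1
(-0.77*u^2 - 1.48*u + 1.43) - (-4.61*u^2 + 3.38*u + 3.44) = 3.84*u^2 - 4.86*u - 2.01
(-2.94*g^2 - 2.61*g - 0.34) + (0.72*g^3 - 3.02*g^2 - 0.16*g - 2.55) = 0.72*g^3 - 5.96*g^2 - 2.77*g - 2.89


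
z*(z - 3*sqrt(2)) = z^2 - 3*sqrt(2)*z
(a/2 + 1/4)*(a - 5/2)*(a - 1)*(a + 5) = a^4/2 + a^3 - 57*a^2/8 + 5*a/2 + 25/8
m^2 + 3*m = m*(m + 3)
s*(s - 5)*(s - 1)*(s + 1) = s^4 - 5*s^3 - s^2 + 5*s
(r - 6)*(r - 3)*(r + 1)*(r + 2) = r^4 - 6*r^3 - 7*r^2 + 36*r + 36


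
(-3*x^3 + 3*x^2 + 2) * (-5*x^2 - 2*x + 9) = 15*x^5 - 9*x^4 - 33*x^3 + 17*x^2 - 4*x + 18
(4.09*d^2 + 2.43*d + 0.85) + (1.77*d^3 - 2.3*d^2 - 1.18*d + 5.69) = 1.77*d^3 + 1.79*d^2 + 1.25*d + 6.54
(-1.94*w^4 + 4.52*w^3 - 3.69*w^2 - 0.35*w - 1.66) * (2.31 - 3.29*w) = 6.3826*w^5 - 19.3522*w^4 + 22.5813*w^3 - 7.3724*w^2 + 4.6529*w - 3.8346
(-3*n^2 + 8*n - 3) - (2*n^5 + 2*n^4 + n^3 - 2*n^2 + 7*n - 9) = -2*n^5 - 2*n^4 - n^3 - n^2 + n + 6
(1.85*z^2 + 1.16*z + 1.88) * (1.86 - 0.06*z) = -0.111*z^3 + 3.3714*z^2 + 2.0448*z + 3.4968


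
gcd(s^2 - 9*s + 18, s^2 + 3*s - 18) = s - 3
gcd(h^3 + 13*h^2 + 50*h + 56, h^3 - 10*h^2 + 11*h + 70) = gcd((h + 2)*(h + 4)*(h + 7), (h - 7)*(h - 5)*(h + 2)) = h + 2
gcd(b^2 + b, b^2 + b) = b^2 + b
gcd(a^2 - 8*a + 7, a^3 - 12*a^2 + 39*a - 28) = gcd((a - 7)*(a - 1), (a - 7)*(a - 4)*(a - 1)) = a^2 - 8*a + 7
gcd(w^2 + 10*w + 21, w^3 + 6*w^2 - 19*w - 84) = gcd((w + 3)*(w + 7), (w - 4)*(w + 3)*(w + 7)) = w^2 + 10*w + 21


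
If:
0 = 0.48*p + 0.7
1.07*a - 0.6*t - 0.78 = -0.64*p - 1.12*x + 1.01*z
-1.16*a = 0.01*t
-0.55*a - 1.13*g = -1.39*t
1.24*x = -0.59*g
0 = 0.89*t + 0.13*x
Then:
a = 0.00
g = 0.00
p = -1.46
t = 0.00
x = 0.00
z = -1.70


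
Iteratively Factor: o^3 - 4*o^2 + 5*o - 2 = (o - 1)*(o^2 - 3*o + 2) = (o - 1)^2*(o - 2)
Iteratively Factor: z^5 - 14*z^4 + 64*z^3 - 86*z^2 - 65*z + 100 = (z - 1)*(z^4 - 13*z^3 + 51*z^2 - 35*z - 100) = (z - 4)*(z - 1)*(z^3 - 9*z^2 + 15*z + 25) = (z - 4)*(z - 1)*(z + 1)*(z^2 - 10*z + 25) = (z - 5)*(z - 4)*(z - 1)*(z + 1)*(z - 5)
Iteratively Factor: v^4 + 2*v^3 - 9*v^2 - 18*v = (v + 2)*(v^3 - 9*v) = v*(v + 2)*(v^2 - 9) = v*(v - 3)*(v + 2)*(v + 3)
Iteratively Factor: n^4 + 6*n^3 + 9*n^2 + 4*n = (n)*(n^3 + 6*n^2 + 9*n + 4) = n*(n + 1)*(n^2 + 5*n + 4) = n*(n + 1)*(n + 4)*(n + 1)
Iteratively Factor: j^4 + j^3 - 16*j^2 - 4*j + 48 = (j - 2)*(j^3 + 3*j^2 - 10*j - 24) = (j - 2)*(j + 4)*(j^2 - j - 6) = (j - 2)*(j + 2)*(j + 4)*(j - 3)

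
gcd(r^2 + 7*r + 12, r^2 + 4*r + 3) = r + 3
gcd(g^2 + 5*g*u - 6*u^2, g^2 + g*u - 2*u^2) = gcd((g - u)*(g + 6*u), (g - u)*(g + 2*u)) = -g + u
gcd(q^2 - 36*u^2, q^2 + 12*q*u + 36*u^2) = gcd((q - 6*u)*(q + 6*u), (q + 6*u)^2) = q + 6*u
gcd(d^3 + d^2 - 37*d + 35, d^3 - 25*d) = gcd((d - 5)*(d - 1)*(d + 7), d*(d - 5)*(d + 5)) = d - 5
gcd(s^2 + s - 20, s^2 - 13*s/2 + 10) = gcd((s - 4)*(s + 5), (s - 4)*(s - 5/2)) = s - 4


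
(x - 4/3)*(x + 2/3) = x^2 - 2*x/3 - 8/9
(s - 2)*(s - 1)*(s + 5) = s^3 + 2*s^2 - 13*s + 10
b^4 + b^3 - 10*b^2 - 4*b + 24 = (b - 2)^2*(b + 2)*(b + 3)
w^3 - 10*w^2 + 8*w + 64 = (w - 8)*(w - 4)*(w + 2)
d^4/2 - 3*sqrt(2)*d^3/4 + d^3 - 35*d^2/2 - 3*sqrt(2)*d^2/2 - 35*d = d*(d/2 + 1)*(d - 5*sqrt(2))*(d + 7*sqrt(2)/2)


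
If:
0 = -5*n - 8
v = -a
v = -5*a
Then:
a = 0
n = -8/5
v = 0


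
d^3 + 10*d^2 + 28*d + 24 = (d + 2)^2*(d + 6)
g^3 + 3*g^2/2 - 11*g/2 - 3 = (g - 2)*(g + 1/2)*(g + 3)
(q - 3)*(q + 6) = q^2 + 3*q - 18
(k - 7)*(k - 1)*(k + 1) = k^3 - 7*k^2 - k + 7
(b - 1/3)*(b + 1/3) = b^2 - 1/9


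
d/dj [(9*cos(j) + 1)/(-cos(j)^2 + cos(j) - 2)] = (9*sin(j)^2 - 2*cos(j) + 10)*sin(j)/(sin(j)^2 + cos(j) - 3)^2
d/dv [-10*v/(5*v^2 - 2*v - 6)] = 10*(5*v^2 + 6)/(25*v^4 - 20*v^3 - 56*v^2 + 24*v + 36)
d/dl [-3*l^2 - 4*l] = -6*l - 4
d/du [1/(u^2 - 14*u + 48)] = 2*(7 - u)/(u^2 - 14*u + 48)^2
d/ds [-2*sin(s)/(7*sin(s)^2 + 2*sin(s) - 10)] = 2*(7*sin(s)^2 + 10)*cos(s)/(7*sin(s)^2 + 2*sin(s) - 10)^2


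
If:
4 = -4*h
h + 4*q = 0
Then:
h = -1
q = 1/4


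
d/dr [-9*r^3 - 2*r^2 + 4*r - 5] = -27*r^2 - 4*r + 4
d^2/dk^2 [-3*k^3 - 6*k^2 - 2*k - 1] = -18*k - 12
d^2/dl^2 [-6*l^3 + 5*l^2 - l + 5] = 10 - 36*l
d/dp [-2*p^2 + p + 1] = 1 - 4*p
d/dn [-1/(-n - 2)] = -1/(n + 2)^2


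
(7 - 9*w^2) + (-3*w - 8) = -9*w^2 - 3*w - 1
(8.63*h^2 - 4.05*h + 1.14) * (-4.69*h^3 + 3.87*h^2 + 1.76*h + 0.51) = -40.4747*h^5 + 52.3926*h^4 - 5.8313*h^3 + 1.6851*h^2 - 0.0591000000000004*h + 0.5814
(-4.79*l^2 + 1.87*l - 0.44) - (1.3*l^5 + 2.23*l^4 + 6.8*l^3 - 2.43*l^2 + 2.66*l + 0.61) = -1.3*l^5 - 2.23*l^4 - 6.8*l^3 - 2.36*l^2 - 0.79*l - 1.05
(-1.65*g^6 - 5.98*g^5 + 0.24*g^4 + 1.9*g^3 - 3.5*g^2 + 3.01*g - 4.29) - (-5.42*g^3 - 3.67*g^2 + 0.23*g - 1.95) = -1.65*g^6 - 5.98*g^5 + 0.24*g^4 + 7.32*g^3 + 0.17*g^2 + 2.78*g - 2.34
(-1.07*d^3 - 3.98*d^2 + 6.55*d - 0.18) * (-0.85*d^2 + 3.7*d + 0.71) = 0.9095*d^5 - 0.576000000000001*d^4 - 21.0532*d^3 + 21.5622*d^2 + 3.9845*d - 0.1278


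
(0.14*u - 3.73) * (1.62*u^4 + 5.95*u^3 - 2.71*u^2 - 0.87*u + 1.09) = 0.2268*u^5 - 5.2096*u^4 - 22.5729*u^3 + 9.9865*u^2 + 3.3977*u - 4.0657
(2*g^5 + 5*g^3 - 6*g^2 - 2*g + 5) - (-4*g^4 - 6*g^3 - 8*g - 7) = 2*g^5 + 4*g^4 + 11*g^3 - 6*g^2 + 6*g + 12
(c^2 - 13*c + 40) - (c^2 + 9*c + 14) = 26 - 22*c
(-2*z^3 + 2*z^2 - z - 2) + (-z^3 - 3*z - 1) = -3*z^3 + 2*z^2 - 4*z - 3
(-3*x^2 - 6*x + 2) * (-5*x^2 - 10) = 15*x^4 + 30*x^3 + 20*x^2 + 60*x - 20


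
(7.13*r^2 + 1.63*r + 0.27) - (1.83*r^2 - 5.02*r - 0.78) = 5.3*r^2 + 6.65*r + 1.05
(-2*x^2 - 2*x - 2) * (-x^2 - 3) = 2*x^4 + 2*x^3 + 8*x^2 + 6*x + 6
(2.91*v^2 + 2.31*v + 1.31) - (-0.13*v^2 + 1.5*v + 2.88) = 3.04*v^2 + 0.81*v - 1.57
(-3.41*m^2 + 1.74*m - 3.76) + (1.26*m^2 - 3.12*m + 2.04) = -2.15*m^2 - 1.38*m - 1.72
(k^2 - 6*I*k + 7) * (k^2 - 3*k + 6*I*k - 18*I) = k^4 - 3*k^3 + 43*k^2 - 129*k + 42*I*k - 126*I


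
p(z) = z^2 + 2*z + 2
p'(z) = 2*z + 2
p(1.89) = 9.35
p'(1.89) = 5.78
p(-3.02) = 5.08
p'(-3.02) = -4.04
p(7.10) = 66.61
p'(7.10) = 16.20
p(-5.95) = 25.50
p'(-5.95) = -9.90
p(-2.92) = 4.69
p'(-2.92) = -3.84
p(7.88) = 79.85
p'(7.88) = 17.76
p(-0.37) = 1.40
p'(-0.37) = 1.26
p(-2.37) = 2.88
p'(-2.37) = -2.74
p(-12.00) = 122.00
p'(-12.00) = -22.00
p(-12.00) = 122.00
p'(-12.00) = -22.00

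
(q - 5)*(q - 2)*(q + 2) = q^3 - 5*q^2 - 4*q + 20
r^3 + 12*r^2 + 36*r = r*(r + 6)^2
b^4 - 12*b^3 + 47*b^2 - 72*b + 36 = (b - 6)*(b - 3)*(b - 2)*(b - 1)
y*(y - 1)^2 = y^3 - 2*y^2 + y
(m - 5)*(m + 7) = m^2 + 2*m - 35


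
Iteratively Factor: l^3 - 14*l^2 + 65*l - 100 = (l - 4)*(l^2 - 10*l + 25) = (l - 5)*(l - 4)*(l - 5)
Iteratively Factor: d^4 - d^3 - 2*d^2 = (d)*(d^3 - d^2 - 2*d) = d*(d + 1)*(d^2 - 2*d) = d*(d - 2)*(d + 1)*(d)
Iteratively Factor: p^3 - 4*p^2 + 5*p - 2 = (p - 2)*(p^2 - 2*p + 1) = (p - 2)*(p - 1)*(p - 1)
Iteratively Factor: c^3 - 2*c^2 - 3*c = (c)*(c^2 - 2*c - 3) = c*(c + 1)*(c - 3)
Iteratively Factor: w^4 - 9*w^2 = (w)*(w^3 - 9*w) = w*(w - 3)*(w^2 + 3*w) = w^2*(w - 3)*(w + 3)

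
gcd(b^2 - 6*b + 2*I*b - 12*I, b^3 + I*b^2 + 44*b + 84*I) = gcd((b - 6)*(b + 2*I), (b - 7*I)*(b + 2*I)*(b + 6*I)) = b + 2*I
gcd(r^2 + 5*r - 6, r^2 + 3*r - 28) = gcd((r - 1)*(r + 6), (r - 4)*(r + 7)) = 1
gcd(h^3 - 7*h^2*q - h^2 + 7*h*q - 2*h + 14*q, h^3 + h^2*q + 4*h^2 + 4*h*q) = 1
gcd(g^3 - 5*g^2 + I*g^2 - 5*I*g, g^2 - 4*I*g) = g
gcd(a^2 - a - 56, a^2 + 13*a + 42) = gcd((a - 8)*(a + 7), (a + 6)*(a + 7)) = a + 7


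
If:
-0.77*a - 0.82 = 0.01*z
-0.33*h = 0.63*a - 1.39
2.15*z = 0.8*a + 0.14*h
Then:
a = -1.07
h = 6.25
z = 0.01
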